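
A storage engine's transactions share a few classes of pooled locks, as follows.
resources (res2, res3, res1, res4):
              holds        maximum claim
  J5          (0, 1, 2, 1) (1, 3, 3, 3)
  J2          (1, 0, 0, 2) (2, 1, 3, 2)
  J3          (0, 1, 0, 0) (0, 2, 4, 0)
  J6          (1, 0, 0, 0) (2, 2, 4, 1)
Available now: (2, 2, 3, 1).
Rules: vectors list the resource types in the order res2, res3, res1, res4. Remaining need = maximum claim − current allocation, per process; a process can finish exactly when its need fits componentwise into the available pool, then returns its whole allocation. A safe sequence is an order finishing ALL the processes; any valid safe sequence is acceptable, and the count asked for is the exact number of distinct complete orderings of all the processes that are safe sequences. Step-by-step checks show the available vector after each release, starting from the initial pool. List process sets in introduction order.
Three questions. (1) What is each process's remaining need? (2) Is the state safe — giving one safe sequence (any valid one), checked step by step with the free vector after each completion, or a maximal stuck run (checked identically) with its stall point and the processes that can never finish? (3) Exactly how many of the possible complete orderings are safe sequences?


(1) Remaining need (order res2, res3, res1, res4):
  J5: (1, 2, 1, 2)
  J2: (1, 1, 3, 0)
  J3: (0, 1, 4, 0)
  J6: (1, 2, 4, 1)
(2) SAFE, for example via the order J2, J5, J6, J3.
Key observation: reading the order forward, J2 is the first process whose need (1, 1, 3, 0) meets the free pool (2, 2, 3, 1) exactly on a resource it requests.
Check, step by step:
  pool = (2, 2, 3, 1)
  run J2 (needs (1, 1, 3, 0), free (2, 2, 3, 1)); after release of (1, 0, 0, 2) the pool is (3, 2, 3, 3)
  run J5 (needs (1, 2, 1, 2), free (3, 2, 3, 3)); after release of (0, 1, 2, 1) the pool is (3, 3, 5, 4)
  run J6 (needs (1, 2, 4, 1), free (3, 3, 5, 4)); after release of (1, 0, 0, 0) the pool is (4, 3, 5, 4)
  run J3 (needs (0, 1, 4, 0), free (4, 3, 5, 4)); after release of (0, 1, 0, 0) the pool is (4, 4, 5, 4)
(3) Precisely 2 of the possible complete orderings are safe sequences.


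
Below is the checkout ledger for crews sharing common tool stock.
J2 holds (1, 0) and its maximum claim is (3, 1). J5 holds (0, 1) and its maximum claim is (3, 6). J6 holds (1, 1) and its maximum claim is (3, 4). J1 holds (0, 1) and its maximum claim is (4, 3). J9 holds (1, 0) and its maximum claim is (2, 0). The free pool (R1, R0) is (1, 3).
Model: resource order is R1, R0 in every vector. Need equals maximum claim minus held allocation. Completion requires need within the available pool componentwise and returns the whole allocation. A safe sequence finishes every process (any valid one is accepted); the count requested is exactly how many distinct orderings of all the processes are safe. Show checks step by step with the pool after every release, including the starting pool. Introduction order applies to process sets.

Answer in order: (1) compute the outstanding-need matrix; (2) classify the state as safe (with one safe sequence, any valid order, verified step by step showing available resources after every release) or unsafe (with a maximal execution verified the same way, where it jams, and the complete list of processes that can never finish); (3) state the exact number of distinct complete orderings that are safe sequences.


(1) Need matrix, components ordered R1, R0:
  J2: (2, 1)
  J5: (3, 5)
  J6: (2, 3)
  J1: (4, 2)
  J9: (1, 0)
(2) SAFE, for example via the order J9, J6, J2, J1, J5.
Key observation: at J9 the run first touches a limit — (1, 0) against (1, 3), exact on a resource it actually requests.
Verifying each step:
  pool = (1, 3)
  J9: need (1, 0) fits (1, 3); releases (1, 0), pool now (2, 3)
  J6: need (2, 3) fits (2, 3); releases (1, 1), pool now (3, 4)
  J2: need (2, 1) fits (3, 4); releases (1, 0), pool now (4, 4)
  J1: need (4, 2) fits (4, 4); releases (0, 1), pool now (4, 5)
  J5: need (3, 5) fits (4, 5); releases (0, 1), pool now (4, 6)
(3) The exact count: 2 of the possible complete orderings are safe sequences.


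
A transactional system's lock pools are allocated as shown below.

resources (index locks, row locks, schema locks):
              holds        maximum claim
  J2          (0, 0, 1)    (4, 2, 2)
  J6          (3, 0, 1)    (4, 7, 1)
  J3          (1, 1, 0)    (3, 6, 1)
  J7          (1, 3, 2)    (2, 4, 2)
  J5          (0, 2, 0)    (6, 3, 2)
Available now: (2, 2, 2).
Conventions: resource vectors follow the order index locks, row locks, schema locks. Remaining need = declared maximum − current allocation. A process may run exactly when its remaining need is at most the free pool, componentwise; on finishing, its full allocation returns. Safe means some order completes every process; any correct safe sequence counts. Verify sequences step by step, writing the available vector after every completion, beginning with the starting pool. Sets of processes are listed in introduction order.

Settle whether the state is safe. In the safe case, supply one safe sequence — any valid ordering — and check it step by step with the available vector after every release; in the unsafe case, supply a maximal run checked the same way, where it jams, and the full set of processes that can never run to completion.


The state is UNSAFE.
Key observation: after J7, J3, J2 the pool peaks at (4, 6, 5), and each blocked process is short somewhere: J6 on row locks; J5 on index locks.
Going as far as possible: J7, J3, J2; after that, nothing fits. Walking it through:
  pool = (2, 2, 2)
  J7 needs (1, 1, 0) <= (2, 2, 2) -> finishes; pool += (1, 3, 2) = (3, 5, 4)
  J3 needs (2, 5, 1) <= (3, 5, 4) -> finishes; pool += (1, 1, 0) = (4, 6, 4)
  J2 needs (4, 2, 1) <= (4, 6, 4) -> finishes; pool += (0, 0, 1) = (4, 6, 5)
  J6 still needs (1, 7, 0) but only (4, 6, 5) is free — short on row locks
  J5 still needs (6, 1, 2) but only (4, 6, 5) is free — short on index locks
Never able to finish: J6 and J5.


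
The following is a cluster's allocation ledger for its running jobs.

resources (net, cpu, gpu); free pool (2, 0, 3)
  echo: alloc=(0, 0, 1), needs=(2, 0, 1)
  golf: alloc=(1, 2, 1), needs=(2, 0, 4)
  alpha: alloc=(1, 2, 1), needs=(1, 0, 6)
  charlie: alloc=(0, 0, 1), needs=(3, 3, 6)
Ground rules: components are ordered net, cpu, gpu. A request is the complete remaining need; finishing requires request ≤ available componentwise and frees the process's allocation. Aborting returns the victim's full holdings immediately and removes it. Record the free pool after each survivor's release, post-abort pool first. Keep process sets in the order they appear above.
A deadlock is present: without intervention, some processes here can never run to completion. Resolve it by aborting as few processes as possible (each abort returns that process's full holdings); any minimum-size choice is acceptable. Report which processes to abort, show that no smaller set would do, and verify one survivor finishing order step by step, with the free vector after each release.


Minimum abort set: alpha.
Key observation: the deadlocked charlie becomes finishable only because alpha released (1, 2, 1); it completes at step 3 below.
No smaller set exists: with zero aborts the deadlock remains.
Survivors finish in the order: echo, golf, charlie. Step-by-step check (pool after the aborts first):
  pool = (3, 2, 4)
  echo needs (2, 0, 1) <= (3, 2, 4) -> finishes; pool += (0, 0, 1) = (3, 2, 5)
  golf needs (2, 0, 4) <= (3, 2, 5) -> finishes; pool += (1, 2, 1) = (4, 4, 6)
  charlie needs (3, 3, 6) <= (4, 4, 6) -> finishes; pool += (0, 0, 1) = (4, 4, 7)


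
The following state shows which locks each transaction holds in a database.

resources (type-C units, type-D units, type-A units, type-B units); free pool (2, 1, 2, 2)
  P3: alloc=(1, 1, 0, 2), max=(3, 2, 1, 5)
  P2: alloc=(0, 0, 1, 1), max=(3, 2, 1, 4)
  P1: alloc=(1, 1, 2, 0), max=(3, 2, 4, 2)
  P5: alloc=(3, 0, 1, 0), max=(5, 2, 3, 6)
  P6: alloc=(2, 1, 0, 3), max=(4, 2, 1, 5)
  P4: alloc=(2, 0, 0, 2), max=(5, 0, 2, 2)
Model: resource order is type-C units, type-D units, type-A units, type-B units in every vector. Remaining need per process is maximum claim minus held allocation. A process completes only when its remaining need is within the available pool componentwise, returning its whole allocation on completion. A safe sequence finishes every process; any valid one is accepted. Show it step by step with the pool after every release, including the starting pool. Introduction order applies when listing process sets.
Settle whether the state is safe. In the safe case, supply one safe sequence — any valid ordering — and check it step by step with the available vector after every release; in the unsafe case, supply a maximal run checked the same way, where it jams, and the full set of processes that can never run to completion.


The state is SAFE; one workable sequence: P1, P6, P3, P5, P2, P4.
Key observation: the first exact fit in this order is P1 — it needs (2, 1, 2, 2) with (2, 1, 2, 2) free, meeting a requested resource to the last unit.
Verifying each step:
  pool = (2, 1, 2, 2)
  P1: need (2, 1, 2, 2) fits (2, 1, 2, 2); releases (1, 1, 2, 0), pool now (3, 2, 4, 2)
  P6: need (2, 1, 1, 2) fits (3, 2, 4, 2); releases (2, 1, 0, 3), pool now (5, 3, 4, 5)
  P3: need (2, 1, 1, 3) fits (5, 3, 4, 5); releases (1, 1, 0, 2), pool now (6, 4, 4, 7)
  P5: need (2, 2, 2, 6) fits (6, 4, 4, 7); releases (3, 0, 1, 0), pool now (9, 4, 5, 7)
  P2: need (3, 2, 0, 3) fits (9, 4, 5, 7); releases (0, 0, 1, 1), pool now (9, 4, 6, 8)
  P4: need (3, 0, 2, 0) fits (9, 4, 6, 8); releases (2, 0, 0, 2), pool now (11, 4, 6, 10)


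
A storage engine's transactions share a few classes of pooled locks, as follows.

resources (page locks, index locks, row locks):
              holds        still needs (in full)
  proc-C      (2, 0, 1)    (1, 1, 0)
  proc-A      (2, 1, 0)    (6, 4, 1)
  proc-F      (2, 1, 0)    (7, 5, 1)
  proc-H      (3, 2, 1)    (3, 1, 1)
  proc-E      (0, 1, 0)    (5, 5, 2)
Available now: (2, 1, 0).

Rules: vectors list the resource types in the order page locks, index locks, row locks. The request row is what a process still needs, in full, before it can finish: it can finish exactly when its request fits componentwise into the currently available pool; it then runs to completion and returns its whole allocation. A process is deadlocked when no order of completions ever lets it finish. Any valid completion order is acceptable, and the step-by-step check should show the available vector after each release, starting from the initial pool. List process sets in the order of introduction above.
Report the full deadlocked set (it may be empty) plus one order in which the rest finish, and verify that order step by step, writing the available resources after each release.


Deadlocked set: proc-A, proc-F and proc-E.
Key observation: even finishing proc-C, proc-H leaves just (7, 3, 2) free — too little index locks for any of the remaining processes.
The rest can finish in the order proc-C, proc-H. Step-by-step check:
  pool = (2, 1, 0)
  proc-C: need (1, 1, 0) fits (2, 1, 0); releases (2, 0, 1), pool now (4, 1, 1)
  proc-H: need (3, 1, 1) fits (4, 1, 1); releases (3, 2, 1), pool now (7, 3, 2)
The blocked processes can never fit:
  proc-A still needs (6, 4, 1) but only (7, 3, 2) is free — short on index locks
  proc-F still needs (7, 5, 1) but only (7, 3, 2) is free — short on index locks
  proc-E still needs (5, 5, 2) but only (7, 3, 2) is free — short on index locks


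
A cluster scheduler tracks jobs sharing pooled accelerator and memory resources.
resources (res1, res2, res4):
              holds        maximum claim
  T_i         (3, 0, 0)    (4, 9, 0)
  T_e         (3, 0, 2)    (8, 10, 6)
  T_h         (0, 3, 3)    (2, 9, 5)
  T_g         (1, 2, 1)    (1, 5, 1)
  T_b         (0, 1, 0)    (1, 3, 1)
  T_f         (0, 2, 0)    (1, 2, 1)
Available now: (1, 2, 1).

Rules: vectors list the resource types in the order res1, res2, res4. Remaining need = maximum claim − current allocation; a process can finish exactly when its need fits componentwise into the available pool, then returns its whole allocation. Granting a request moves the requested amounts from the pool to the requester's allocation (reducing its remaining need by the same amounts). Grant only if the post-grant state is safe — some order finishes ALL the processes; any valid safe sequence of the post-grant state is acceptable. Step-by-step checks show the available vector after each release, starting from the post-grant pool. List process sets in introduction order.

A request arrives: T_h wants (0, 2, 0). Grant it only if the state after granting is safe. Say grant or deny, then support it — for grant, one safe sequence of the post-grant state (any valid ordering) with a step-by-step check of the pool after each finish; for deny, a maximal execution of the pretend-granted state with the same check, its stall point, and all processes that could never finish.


GRANT: granting preserves safety; a valid post-grant sequence is T_f, T_b, T_g, T_h, T_i, T_e.
Key observation: the grant leaves (1, 0, 1) free — enough for T_f, whose release restarts the cascade.
Verifying the post-grant state step by step:
  pool = (1, 0, 1)
  T_f: need (1, 0, 1) fits (1, 0, 1); releases (0, 2, 0), pool now (1, 2, 1)
  T_b: need (1, 2, 1) fits (1, 2, 1); releases (0, 1, 0), pool now (1, 3, 1)
  T_g: need (0, 3, 0) fits (1, 3, 1); releases (1, 2, 1), pool now (2, 5, 2)
  T_h: need (2, 4, 2) fits (2, 5, 2); releases (0, 5, 3), pool now (2, 10, 5)
  T_i: need (1, 9, 0) fits (2, 10, 5); releases (3, 0, 0), pool now (5, 10, 5)
  T_e: need (5, 10, 4) fits (5, 10, 5); releases (3, 0, 2), pool now (8, 10, 7)


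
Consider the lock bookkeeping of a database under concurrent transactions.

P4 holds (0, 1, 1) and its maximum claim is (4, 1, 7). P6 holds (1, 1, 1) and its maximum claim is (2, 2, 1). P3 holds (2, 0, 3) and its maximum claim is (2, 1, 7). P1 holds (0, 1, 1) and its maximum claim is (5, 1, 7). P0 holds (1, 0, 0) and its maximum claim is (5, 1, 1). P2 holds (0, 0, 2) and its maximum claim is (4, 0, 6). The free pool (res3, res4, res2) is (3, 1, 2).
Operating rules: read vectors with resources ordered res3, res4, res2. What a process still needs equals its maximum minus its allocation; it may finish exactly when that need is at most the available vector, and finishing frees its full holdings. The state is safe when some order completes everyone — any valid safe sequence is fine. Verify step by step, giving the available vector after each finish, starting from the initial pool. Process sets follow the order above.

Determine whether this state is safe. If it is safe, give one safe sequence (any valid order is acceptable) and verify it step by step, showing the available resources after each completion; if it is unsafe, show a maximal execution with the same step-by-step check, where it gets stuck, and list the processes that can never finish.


The state is UNSAFE.
Key observation: the wall is res2: completing P6, P0 brings the pool only to (5, 2, 3), and all the rest need more.
Going as far as possible: P6, P0; after that, nothing fits. Walking it through:
  pool = (3, 1, 2)
  P6: need (1, 1, 0) fits (3, 1, 2); releases (1, 1, 1), pool now (4, 2, 3)
  P0: need (4, 1, 1) fits (4, 2, 3); releases (1, 0, 0), pool now (5, 2, 3)
  blocked: P4 wants (4, 0, 6), pool (5, 2, 3) — not enough res2
  blocked: P3 wants (0, 1, 4), pool (5, 2, 3) — not enough res2
  blocked: P1 wants (5, 0, 6), pool (5, 2, 3) — not enough res2
  blocked: P2 wants (4, 0, 4), pool (5, 2, 3) — not enough res2
Processes that can never finish: P4, P3, P1 and P2.


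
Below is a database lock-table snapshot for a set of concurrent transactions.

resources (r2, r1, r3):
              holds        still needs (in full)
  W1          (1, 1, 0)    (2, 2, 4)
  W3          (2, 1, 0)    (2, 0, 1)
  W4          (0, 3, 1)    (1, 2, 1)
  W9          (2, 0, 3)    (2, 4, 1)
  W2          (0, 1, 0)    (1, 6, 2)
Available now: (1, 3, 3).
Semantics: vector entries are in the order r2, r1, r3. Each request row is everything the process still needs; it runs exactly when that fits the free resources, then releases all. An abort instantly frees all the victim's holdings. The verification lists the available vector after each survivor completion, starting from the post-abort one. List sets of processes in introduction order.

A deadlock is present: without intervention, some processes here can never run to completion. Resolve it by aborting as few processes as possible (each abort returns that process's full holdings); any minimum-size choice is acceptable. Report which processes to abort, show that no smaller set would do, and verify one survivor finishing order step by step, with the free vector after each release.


Abort W1.
Key observation: before aborting W1, W9 was permanently blocked — no order could ever run it; afterwards it completes at step 1.
Why nothing smaller works: aborting no one leaves the state deadlocked as given.
The survivors complete as W9, W4, W2, W3. Verifying each step (starting from the post-abort pool):
  pool = (2, 4, 3)
  W9: need (2, 4, 1) fits (2, 4, 3); releases (2, 0, 3), pool now (4, 4, 6)
  W4: need (1, 2, 1) fits (4, 4, 6); releases (0, 3, 1), pool now (4, 7, 7)
  W2: need (1, 6, 2) fits (4, 7, 7); releases (0, 1, 0), pool now (4, 8, 7)
  W3: need (2, 0, 1) fits (4, 8, 7); releases (2, 1, 0), pool now (6, 9, 7)


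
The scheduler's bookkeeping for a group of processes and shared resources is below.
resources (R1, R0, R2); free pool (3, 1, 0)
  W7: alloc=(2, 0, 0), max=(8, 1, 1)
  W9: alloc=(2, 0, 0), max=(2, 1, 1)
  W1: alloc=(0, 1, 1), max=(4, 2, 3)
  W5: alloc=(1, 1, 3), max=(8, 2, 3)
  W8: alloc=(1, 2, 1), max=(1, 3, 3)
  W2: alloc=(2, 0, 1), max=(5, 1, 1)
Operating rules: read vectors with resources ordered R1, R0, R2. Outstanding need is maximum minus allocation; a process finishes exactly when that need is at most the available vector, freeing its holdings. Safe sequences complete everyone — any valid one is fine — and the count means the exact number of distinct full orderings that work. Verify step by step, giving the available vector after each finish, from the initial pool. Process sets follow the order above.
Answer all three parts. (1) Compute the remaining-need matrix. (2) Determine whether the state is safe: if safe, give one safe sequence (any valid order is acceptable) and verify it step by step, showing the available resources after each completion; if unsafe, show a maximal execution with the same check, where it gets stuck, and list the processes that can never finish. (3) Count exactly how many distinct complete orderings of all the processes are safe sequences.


(1) Need matrix, components ordered R1, R0, R2:
  W7: (6, 1, 1)
  W9: (0, 1, 1)
  W1: (4, 1, 2)
  W5: (7, 1, 0)
  W8: (0, 1, 2)
  W2: (3, 1, 0)
(2) The state is SAFE; one workable sequence: W2, W9, W5, W8, W1, W7.
Key observation: reading the order forward, W2 is the first process whose need (3, 1, 0) meets the free pool (3, 1, 0) exactly on a resource it requests.
Check, step by step:
  pool = (3, 1, 0)
  run W2 (needs (3, 1, 0), free (3, 1, 0)); after release of (2, 0, 1) the pool is (5, 1, 1)
  run W9 (needs (0, 1, 1), free (5, 1, 1)); after release of (2, 0, 0) the pool is (7, 1, 1)
  run W5 (needs (7, 1, 0), free (7, 1, 1)); after release of (1, 1, 3) the pool is (8, 2, 4)
  run W8 (needs (0, 1, 2), free (8, 2, 4)); after release of (1, 2, 1) the pool is (9, 4, 5)
  run W1 (needs (4, 1, 2), free (9, 4, 5)); after release of (0, 1, 1) the pool is (9, 5, 6)
  run W7 (needs (6, 1, 1), free (9, 5, 6)); after release of (2, 0, 0) the pool is (11, 5, 6)
(3) The exact count: 8 of the possible complete orderings are safe sequences.


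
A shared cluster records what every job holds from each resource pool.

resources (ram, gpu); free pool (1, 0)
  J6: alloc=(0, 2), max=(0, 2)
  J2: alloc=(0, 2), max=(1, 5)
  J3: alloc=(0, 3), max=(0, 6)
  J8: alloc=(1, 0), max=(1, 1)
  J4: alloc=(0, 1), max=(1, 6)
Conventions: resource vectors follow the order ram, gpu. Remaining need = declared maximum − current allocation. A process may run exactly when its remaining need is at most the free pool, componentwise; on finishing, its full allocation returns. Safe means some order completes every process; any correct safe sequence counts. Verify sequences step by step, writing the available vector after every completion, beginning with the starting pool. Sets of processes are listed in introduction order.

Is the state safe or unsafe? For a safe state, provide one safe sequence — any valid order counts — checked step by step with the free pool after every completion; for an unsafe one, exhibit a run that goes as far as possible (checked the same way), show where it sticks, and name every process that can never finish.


The state is UNSAFE.
Key observation: the pool after J6, J8 is (2, 2); every surviving request exceeds it in gpu, so progress ends there.
The run J6, J8 cannot be extended any further. Verifying each step:
  pool = (1, 0)
  J6 needs (0, 0) <= (1, 0) -> finishes; pool += (0, 2) = (1, 2)
  J8 needs (0, 1) <= (1, 2) -> finishes; pool += (1, 0) = (2, 2)
  J2 still needs (1, 3) but only (2, 2) is free — short on gpu
  J3 still needs (0, 3) but only (2, 2) is free — short on gpu
  J4 still needs (1, 5) but only (2, 2) is free — short on gpu
Never able to finish: J2, J3 and J4.


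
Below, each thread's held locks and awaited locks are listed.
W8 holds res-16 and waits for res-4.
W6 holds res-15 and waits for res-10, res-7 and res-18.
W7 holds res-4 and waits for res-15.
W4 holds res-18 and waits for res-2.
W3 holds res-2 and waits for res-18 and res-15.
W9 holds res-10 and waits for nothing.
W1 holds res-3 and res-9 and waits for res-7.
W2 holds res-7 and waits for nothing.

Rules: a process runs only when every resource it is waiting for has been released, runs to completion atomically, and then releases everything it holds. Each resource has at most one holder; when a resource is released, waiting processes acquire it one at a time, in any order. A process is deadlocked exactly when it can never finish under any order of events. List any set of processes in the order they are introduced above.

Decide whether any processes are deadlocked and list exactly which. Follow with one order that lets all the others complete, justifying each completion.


Deadlocked set: W8, W6, W7, W4 and W3.
Key observation: nobody on the ring W6 -> W4 -> W3 -> W6 can start until another member finishes, which never happens; W8 and W7 wait into the deadlock from upstream.
The rest can finish in the order W2, W9, W1.
Step-by-step check:
  W2 waits on nothing -> runs at once and releases res-7
  W9 waits on nothing -> runs at once and releases res-10
  run W1 (all its waits — res-7 — are resolved); releases res-3 and res-9


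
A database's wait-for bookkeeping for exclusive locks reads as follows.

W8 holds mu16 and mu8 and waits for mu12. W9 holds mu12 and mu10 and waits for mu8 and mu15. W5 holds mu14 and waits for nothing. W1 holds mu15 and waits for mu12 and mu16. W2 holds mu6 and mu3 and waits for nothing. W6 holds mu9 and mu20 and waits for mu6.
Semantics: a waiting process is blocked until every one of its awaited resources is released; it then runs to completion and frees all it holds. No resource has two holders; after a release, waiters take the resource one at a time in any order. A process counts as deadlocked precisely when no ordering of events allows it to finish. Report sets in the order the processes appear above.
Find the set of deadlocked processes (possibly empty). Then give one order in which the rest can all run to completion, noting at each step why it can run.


The deadlocked set is W8, W9 and W1.
Key observation: the loop W8 -> W9 -> W8 blocks itself forever; W1 is caught in further circular waits.
One completion order for the rest: W5, W2, W6.
Check, step by step:
  W5: no waits; runs immediately, freeing mu14
  W2: no waits; runs immediately, freeing mu6 and mu3
  W6 waits on mu6 — all released -> runs and releases mu9 and mu20


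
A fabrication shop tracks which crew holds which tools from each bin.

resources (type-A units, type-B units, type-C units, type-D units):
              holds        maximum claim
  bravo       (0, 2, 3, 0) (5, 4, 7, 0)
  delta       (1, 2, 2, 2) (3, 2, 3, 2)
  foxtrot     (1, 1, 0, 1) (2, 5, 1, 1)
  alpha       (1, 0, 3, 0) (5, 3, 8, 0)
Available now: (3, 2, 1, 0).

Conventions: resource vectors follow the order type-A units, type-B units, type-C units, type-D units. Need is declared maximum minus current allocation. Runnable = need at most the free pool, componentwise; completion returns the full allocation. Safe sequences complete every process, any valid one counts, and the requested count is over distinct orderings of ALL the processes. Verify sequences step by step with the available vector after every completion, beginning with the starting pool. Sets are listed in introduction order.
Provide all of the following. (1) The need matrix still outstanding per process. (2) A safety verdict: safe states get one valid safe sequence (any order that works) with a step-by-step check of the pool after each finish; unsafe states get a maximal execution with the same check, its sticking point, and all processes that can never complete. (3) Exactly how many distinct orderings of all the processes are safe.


(1) Need matrix, components ordered type-A units, type-B units, type-C units, type-D units:
  bravo: (5, 2, 4, 0)
  delta: (2, 0, 1, 0)
  foxtrot: (1, 4, 1, 0)
  alpha: (4, 3, 5, 0)
(2) The state is UNSAFE.
Key observation: delta, foxtrot can finish, but then (5, 5, 3, 3) is all there is, and the blocked group's type-C units demands exceed it.
A maximal execution: delta, foxtrot — then nothing else fits. Verifying each step:
  pool = (3, 2, 1, 0)
  run delta (needs (2, 0, 1, 0), free (3, 2, 1, 0)); after release of (1, 2, 2, 2) the pool is (4, 4, 3, 2)
  run foxtrot (needs (1, 4, 1, 0), free (4, 4, 3, 2)); after release of (1, 1, 0, 1) the pool is (5, 5, 3, 3)
  bravo still needs (5, 2, 4, 0) but only (5, 5, 3, 3) is free — short on type-C units
  alpha still needs (4, 3, 5, 0) but only (5, 5, 3, 3) is free — short on type-C units
Never able to finish: bravo and alpha.
(3) Exactly 0 of the possible complete orderings are safe sequences.


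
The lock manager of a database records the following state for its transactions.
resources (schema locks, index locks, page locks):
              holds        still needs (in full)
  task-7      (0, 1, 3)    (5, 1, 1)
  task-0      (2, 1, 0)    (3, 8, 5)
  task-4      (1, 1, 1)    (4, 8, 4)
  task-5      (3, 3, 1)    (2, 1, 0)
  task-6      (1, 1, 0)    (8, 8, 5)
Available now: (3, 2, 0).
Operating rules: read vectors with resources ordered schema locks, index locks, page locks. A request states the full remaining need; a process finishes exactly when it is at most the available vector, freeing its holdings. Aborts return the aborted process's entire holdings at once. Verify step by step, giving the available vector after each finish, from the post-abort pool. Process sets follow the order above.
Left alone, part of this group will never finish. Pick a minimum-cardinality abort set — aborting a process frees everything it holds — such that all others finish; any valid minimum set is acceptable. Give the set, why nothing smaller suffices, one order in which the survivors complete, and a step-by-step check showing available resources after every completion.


The answer: abort task-0 and task-6.
Key observation: before aborting task-0 and task-6, task-4 was permanently blocked — no order could ever run it; afterwards it completes at step 3.
Minimality, checking each single-abort alternative: task-7 alone leaves task-0 blocked (short on index locks and page locks); task-0 alone leaves task-4 blocked (short on index locks); task-4 alone leaves task-0 blocked (short on index locks); task-5 alone leaves task-0 blocked (short on index locks and page locks); task-6 alone leaves task-0 blocked (short on index locks and page locks).
Survivors finish in the order: task-5, task-7, task-4. Step-by-step check (pool after the aborts first):
  pool = (6, 4, 0)
  run task-5 (needs (2, 1, 0), free (6, 4, 0)); after release of (3, 3, 1) the pool is (9, 7, 1)
  run task-7 (needs (5, 1, 1), free (9, 7, 1)); after release of (0, 1, 3) the pool is (9, 8, 4)
  run task-4 (needs (4, 8, 4), free (9, 8, 4)); after release of (1, 1, 1) the pool is (10, 9, 5)


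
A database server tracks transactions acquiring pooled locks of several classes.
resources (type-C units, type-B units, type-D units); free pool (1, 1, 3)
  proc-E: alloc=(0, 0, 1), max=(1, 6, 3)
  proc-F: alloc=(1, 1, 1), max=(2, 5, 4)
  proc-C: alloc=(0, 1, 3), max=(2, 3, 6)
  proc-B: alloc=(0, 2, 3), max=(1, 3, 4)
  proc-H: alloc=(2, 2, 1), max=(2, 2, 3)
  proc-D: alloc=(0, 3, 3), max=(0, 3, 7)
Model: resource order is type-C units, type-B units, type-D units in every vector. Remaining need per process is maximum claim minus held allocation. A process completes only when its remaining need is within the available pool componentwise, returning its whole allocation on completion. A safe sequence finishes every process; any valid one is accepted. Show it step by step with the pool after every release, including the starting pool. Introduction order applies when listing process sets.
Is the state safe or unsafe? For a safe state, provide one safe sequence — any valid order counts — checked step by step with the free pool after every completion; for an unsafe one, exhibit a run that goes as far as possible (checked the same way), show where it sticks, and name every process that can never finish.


The state is SAFE; one workable sequence: proc-B, proc-D, proc-H, proc-E, proc-C, proc-F.
Key observation: the order's first zero-slack moment is proc-B ((1, 1, 1) needed, (1, 1, 3) free — a requested resource with nothing to spare).
Step-by-step check:
  pool = (1, 1, 3)
  proc-B: need (1, 1, 1) fits (1, 1, 3); releases (0, 2, 3), pool now (1, 3, 6)
  proc-D: need (0, 0, 4) fits (1, 3, 6); releases (0, 3, 3), pool now (1, 6, 9)
  proc-H: need (0, 0, 2) fits (1, 6, 9); releases (2, 2, 1), pool now (3, 8, 10)
  proc-E: need (1, 6, 2) fits (3, 8, 10); releases (0, 0, 1), pool now (3, 8, 11)
  proc-C: need (2, 2, 3) fits (3, 8, 11); releases (0, 1, 3), pool now (3, 9, 14)
  proc-F: need (1, 4, 3) fits (3, 9, 14); releases (1, 1, 1), pool now (4, 10, 15)


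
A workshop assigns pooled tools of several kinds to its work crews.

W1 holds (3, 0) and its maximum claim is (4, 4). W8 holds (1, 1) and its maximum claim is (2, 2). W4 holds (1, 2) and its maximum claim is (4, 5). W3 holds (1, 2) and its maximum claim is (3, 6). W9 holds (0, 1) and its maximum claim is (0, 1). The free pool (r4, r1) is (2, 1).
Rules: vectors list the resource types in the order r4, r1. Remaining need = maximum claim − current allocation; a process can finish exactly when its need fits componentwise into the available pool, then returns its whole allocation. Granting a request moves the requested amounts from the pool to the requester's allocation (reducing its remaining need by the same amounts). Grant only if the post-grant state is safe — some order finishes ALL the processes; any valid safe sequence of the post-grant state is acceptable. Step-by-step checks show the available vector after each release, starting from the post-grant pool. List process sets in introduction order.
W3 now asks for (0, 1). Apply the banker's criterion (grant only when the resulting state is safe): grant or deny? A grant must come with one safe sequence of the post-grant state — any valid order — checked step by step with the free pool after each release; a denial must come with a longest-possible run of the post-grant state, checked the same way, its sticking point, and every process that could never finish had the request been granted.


DENY: after the grant no complete ordering would exist.
Key observation: even finishing W9, W8 leaves just (3, 2) free — too little r1 for any of the remaining processes.
Pretend the grant happened; the run W9, W8 goes as far as possible. Verifying each step:
  pool = (2, 0)
  W9: need (0, 0) fits (2, 0); releases (0, 1), pool now (2, 1)
  W8: need (1, 1) fits (2, 1); releases (1, 1), pool now (3, 2)
  W1 cannot run: need (1, 4) vs free (3, 2) (insufficient r1)
  W4 cannot run: need (3, 3) vs free (3, 2) (insufficient r1)
  W3 cannot run: need (2, 3) vs free (3, 2) (insufficient r1)
Had the request been granted, W1, W4 and W3 could never finish.


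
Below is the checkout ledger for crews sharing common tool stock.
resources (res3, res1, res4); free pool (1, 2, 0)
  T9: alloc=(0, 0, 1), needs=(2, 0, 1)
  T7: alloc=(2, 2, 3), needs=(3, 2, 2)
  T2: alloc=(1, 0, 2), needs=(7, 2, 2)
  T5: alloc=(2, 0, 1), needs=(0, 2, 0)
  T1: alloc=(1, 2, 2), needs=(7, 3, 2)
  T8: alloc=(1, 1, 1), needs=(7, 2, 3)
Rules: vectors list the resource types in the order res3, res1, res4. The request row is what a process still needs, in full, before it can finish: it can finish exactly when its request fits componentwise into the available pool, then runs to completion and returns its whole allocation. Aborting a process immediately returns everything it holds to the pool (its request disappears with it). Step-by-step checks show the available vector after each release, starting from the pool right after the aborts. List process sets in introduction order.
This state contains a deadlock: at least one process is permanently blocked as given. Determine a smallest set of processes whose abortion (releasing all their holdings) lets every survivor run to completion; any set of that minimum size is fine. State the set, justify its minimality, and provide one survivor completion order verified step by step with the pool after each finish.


Abort T2 and T8.
Key observation: the deadlocked T1 becomes finishable only because T2 and T8 released (2, 1, 3); it completes at step 3 below.
Minimality, checking each single-abort alternative: T9 alone leaves T2 blocked (short on res3); T7 alone leaves T2 blocked (short on res3); T2 alone leaves T1 blocked (short on res3); T5 alone leaves T2 blocked (short on res3); T1 alone leaves T2 blocked (short on res3); T8 alone leaves T2 blocked (short on res3).
Survivors finish in the order: T7, T5, T1, T9. Walking it through (pool after the aborts first):
  pool = (3, 3, 3)
  T7 needs (3, 2, 2) <= (3, 3, 3) -> finishes; pool += (2, 2, 3) = (5, 5, 6)
  T5 needs (0, 2, 0) <= (5, 5, 6) -> finishes; pool += (2, 0, 1) = (7, 5, 7)
  T1 needs (7, 3, 2) <= (7, 5, 7) -> finishes; pool += (1, 2, 2) = (8, 7, 9)
  T9 needs (2, 0, 1) <= (8, 7, 9) -> finishes; pool += (0, 0, 1) = (8, 7, 10)


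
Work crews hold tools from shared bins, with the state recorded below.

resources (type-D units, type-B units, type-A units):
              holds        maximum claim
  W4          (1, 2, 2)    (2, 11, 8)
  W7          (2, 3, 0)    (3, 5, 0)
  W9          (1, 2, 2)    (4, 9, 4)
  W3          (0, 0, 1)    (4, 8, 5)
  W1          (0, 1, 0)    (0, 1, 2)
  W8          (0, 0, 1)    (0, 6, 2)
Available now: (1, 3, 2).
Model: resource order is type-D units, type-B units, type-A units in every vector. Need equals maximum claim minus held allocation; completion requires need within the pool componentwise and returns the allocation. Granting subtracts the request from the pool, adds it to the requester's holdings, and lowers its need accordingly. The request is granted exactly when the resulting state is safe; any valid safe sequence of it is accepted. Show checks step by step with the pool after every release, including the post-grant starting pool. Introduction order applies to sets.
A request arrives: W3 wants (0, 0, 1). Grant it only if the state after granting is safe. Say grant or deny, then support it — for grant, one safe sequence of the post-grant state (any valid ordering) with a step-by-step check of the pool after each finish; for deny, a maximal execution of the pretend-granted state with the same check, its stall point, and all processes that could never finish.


GRANT: granting preserves safety; a valid post-grant sequence is W7, W8, W1, W9, W3, W4.
Key observation: the transfer keeps a workable pool ((1, 3, 1)); W7 starts the safe sequence.
Check on the post-grant state, step by step:
  pool = (1, 3, 1)
  W7 needs (1, 2, 0) <= (1, 3, 1) -> finishes; pool += (2, 3, 0) = (3, 6, 1)
  W8 needs (0, 6, 1) <= (3, 6, 1) -> finishes; pool += (0, 0, 1) = (3, 6, 2)
  W1 needs (0, 0, 2) <= (3, 6, 2) -> finishes; pool += (0, 1, 0) = (3, 7, 2)
  W9 needs (3, 7, 2) <= (3, 7, 2) -> finishes; pool += (1, 2, 2) = (4, 9, 4)
  W3 needs (4, 8, 3) <= (4, 9, 4) -> finishes; pool += (0, 0, 2) = (4, 9, 6)
  W4 needs (1, 9, 6) <= (4, 9, 6) -> finishes; pool += (1, 2, 2) = (5, 11, 8)


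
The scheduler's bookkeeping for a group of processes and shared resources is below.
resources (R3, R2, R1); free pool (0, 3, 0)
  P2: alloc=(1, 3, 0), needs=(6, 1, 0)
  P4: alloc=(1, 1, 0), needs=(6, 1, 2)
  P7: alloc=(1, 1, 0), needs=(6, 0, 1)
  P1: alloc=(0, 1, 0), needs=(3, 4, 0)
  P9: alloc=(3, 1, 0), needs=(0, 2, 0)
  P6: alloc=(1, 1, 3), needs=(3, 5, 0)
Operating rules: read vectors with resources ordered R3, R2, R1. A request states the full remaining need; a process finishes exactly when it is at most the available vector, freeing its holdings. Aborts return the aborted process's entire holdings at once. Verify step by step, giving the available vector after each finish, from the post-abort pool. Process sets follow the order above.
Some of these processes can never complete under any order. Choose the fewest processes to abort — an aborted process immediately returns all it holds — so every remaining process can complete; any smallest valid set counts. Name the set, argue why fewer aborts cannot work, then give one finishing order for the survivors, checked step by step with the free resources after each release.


The answer: abort P2 and P4.
Key observation: aborting P2 and P4 returns (2, 4, 0), and P7 — hopeless before — runs at step 3 with the returned capacity in the pool.
No one abort is enough; case by case: P2 alone leaves P4 blocked (short on R3); P4 alone leaves P2 blocked (short on R3); P7 alone leaves P2 blocked (short on R3); P1 alone leaves P2 blocked (short on R3); P9 alone leaves P2 blocked (short on R3); P6 alone leaves P2 blocked (short on R3).
The survivors complete as P9, P6, P7, P1. Walking it through (starting from the post-abort pool):
  pool = (2, 7, 0)
  run P9 (needs (0, 2, 0), free (2, 7, 0)); after release of (3, 1, 0) the pool is (5, 8, 0)
  run P6 (needs (3, 5, 0), free (5, 8, 0)); after release of (1, 1, 3) the pool is (6, 9, 3)
  run P7 (needs (6, 0, 1), free (6, 9, 3)); after release of (1, 1, 0) the pool is (7, 10, 3)
  run P1 (needs (3, 4, 0), free (7, 10, 3)); after release of (0, 1, 0) the pool is (7, 11, 3)


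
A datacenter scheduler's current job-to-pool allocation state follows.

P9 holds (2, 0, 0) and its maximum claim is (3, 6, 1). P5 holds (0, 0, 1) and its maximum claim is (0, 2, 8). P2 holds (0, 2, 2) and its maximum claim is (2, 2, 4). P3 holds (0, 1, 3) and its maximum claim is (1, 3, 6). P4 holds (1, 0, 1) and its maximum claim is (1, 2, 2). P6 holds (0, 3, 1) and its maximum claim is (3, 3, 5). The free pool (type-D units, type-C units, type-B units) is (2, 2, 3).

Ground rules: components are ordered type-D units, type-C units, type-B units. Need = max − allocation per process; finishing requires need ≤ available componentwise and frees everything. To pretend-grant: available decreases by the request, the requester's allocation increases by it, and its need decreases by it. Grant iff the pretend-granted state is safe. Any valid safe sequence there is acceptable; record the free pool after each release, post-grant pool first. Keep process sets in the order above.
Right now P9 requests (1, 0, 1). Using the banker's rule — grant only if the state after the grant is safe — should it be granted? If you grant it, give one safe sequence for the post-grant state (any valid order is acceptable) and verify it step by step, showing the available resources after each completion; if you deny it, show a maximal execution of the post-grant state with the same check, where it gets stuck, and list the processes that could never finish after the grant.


DENY. Granting would leave the state unsafe.
Key observation: after P4, P3, P2, P5 the pool peaks at (2, 5, 9), and each blocked process is short somewhere: P9 on type-C units; P6 on type-D units.
After a pretend grant, a maximal execution: P4, P3, P2, P5 — then nothing else fits. Check, step by step:
  pool = (1, 2, 2)
  P4 needs (0, 2, 1) <= (1, 2, 2) -> finishes; pool += (1, 0, 1) = (2, 2, 3)
  P3 needs (1, 2, 3) <= (2, 2, 3) -> finishes; pool += (0, 1, 3) = (2, 3, 6)
  P2 needs (2, 0, 2) <= (2, 3, 6) -> finishes; pool += (0, 2, 2) = (2, 5, 8)
  P5 needs (0, 2, 7) <= (2, 5, 8) -> finishes; pool += (0, 0, 1) = (2, 5, 9)
  P9 cannot run: need (0, 6, 0) vs free (2, 5, 9) (insufficient type-C units)
  P6 cannot run: need (3, 0, 4) vs free (2, 5, 9) (insufficient type-D units)
Processes that could never finish after the grant: P9 and P6.
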